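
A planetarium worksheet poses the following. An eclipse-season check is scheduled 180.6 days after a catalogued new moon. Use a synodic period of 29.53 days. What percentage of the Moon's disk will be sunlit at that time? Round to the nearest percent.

180.6 d spans 6 complete synodic months (6 × 29.53 = 177.18 d) plus 3.42 d.
The Moon has covered 3.42/29.53 of its cycle, so θ ≈ 360° × 3.42/29.53 = 41.7°.
cos 41.7° = 0.747, so f = (1 − 0.747)/2 = 0.127, so 13%.

13%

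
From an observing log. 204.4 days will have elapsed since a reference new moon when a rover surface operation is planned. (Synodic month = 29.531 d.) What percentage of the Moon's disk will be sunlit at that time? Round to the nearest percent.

6%

204.4/29.531 = 6.922 lunations, so 6 complete cycles and 27.21 d into the next.
The Moon has covered 27.21/29.531 of its cycle, so θ ≈ 360° × 27.21/29.531 = 331.8°.
Illuminated fraction = (1 − cos 331.8°)/2 = (1 − 0.881)/2 ≈ 0.060, so 6%.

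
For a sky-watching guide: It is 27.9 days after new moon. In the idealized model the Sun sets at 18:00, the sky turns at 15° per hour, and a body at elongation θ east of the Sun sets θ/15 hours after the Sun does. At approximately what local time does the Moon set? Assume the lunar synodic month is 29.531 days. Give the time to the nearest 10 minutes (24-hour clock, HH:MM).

Elongation θ = 360° × 27.9/29.531 ≈ 340.1°.
The Moon trails the Sun by θ/15 = 340.1/15 ≈ 22.67 hours.
18:00 + 22.674 h ≈ 16:40 → 16:40 to the nearest ten minutes.

16:40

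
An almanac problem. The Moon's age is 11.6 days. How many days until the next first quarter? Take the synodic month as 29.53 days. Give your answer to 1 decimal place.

First quarter is 0.25 of the way through the cycle: age 0.25 × 29.53 = 7.383 d.
Already past this cycle's first quarter; the next is at 7.383 + 29.53 = 36.913 d, so 36.913 − 11.6 = 25.313 days.

25.3 days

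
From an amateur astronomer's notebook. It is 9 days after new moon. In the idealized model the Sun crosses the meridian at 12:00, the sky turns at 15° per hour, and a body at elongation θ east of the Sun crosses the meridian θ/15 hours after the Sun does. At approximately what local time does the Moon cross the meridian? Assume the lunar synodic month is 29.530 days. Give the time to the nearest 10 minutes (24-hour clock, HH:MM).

19:20

Elongation θ = 360° × 9/29.530 ≈ 109.7°.
Delay after the Sun = 109.7° / (15°/h) ≈ 7.31 h.
12:00 + 7.315 h ≈ 19:19 → 19:20 to the nearest ten minutes.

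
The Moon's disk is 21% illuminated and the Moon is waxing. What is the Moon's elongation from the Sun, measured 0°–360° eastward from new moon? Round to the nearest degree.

55°

cos θ = 1 − 2f = 0.580, giving a principal value of 54.5°.
The Moon is waxing (0°–180°), so θ = 54.5° directly.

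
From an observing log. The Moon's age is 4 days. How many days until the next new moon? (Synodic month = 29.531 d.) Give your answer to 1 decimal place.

25.5 days

The next new moon completes the synodic month: 29.531 − 4 = 25.531 days.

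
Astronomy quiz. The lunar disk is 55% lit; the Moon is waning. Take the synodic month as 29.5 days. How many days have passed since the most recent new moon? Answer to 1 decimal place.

21.7 days

cos θ = 1 − 2f = -0.100, giving a principal value of 95.7°.
Since the Moon is past full (waning), take the reflex angle: θ = 360° − 95.7° = 264.3°.
Age = 29.5 × 264.3°/360° ≈ 21.65 days.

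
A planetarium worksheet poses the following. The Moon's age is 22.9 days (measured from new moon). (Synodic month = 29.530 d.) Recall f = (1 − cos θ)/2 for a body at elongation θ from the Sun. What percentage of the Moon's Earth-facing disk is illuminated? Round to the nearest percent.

Elongation θ = 360° × 22.9/29.530 ≈ 279.2°.
With cos θ = 0.159, the lit fraction is (1 − 0.159)/2 ≈ 0.420, so 42%.

42%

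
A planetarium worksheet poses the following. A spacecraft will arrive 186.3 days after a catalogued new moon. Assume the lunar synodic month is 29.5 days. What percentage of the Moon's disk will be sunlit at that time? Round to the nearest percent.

186.3/29.5 = 6.315 lunations, so 6 complete cycles and 9.30 d into the next.
The Moon has covered 9.30/29.5 of its cycle, so θ ≈ 360° × 9.30/29.5 = 113.5°.
With cos θ = (-0.399), the lit fraction is (1 − (-0.399))/2 ≈ 0.699, so 70%.

70%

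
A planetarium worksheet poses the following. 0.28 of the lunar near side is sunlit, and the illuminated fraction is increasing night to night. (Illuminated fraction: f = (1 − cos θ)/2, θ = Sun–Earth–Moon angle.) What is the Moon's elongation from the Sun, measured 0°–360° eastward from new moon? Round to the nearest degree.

From f = (1 − cos θ)/2: cos θ = 1 − 2×0.28 = 0.440; arccos → 63.9°.
Before full moon the principal value applies: θ = 63.9°.

64°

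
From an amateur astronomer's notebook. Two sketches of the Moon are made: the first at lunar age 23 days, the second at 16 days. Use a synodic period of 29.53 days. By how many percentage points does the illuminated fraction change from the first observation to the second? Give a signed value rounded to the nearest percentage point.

First observation: θ = 360°·23/29.53 = 280.4°, so f = 0.410.
Second observation: θ = 195.1°, f = 0.983.
Δf = 0.983 − 0.410 = +0.573, i.e. +57 pp.

+57 percentage points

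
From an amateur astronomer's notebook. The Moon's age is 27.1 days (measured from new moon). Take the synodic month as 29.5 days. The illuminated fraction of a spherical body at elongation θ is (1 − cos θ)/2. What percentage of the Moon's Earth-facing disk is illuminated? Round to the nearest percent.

6%

Elongation θ = 360° × 27.1/29.5 ≈ 330.7°.
Illuminated fraction = (1 − cos 330.7°)/2 = (1 − 0.872)/2 ≈ 0.064, so 6%.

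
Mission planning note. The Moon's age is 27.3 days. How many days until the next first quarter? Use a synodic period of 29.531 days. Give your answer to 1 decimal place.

First quarter occurs at elongation 90°, i.e. at age 29.531 × 90/360 = 7.383 d.
Already past this cycle's first quarter; the next is at 7.383 + 29.531 = 36.914 d, so 36.914 − 27.3 = 9.614 days.

9.6 days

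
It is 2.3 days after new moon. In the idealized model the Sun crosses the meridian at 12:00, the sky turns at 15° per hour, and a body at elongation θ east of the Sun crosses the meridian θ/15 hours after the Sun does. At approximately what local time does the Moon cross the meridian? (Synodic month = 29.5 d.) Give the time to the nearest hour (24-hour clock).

Elongation θ = 360° × 2.3/29.5 ≈ 28.1°.
Delay after the Sun = 28.1° / (15°/h) ≈ 1.87 h.
12:00 + 1.87 h ≈ 13:52 → 14:00 to the nearest hour.

14:00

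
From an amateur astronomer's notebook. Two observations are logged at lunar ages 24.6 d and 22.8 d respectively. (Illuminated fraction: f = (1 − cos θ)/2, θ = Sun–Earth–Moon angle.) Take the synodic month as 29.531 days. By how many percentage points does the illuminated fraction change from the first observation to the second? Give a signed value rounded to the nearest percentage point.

First observation: θ = 360°·24.6/29.531 = 299.9°, so f = 0.251.
Second observation: θ = 277.9°, f = 0.431.
Δf = 0.431 − 0.251 = +0.180, i.e. +18 pp.

+18 pp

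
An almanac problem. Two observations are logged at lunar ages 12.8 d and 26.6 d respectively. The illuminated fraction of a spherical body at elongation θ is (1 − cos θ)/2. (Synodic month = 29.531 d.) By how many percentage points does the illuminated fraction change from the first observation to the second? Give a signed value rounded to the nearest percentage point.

-86 pp

First observation: θ = 360°·12.8/29.531 = 156.0°, so f = 0.957.
Second observation: θ = 324.3°, f = 0.094.
Δf = 0.094 − 0.957 = -0.863, i.e. -86 pp.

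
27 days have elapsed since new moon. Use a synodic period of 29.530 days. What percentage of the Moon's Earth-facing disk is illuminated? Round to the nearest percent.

The Moon has covered 27/29.530 of its cycle, so θ ≈ 360° × 27/29.530 = 329.2°.
Illuminated fraction = (1 − cos 329.2°)/2 = (1 − 0.859)/2 ≈ 0.071, so 7%.

7%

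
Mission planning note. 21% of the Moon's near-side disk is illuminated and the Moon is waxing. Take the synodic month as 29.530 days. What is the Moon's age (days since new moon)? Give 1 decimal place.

Invert f = (1 − cos θ)/2 to get cos θ = 1 − 2(0.21) = 0.580, hence θ₀ = arccos 0.580 = 54.5°.
Waxing ⇒ before full, so θ = 54.5°.
At 360°/29.530 d per day, 54.5° corresponds to 4.47 days.

4.5 days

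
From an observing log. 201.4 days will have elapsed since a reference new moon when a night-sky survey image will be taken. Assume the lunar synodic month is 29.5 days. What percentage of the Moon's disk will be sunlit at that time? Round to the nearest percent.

27%

Reduce mod P: 201.4 − 6×29.5 = 24.40 d into the current lunation.
The Moon has covered 24.40/29.5 of its cycle, so θ ≈ 360° × 24.40/29.5 = 297.8°.
Illuminated fraction = (1 − cos 297.8°)/2 = (1 − 0.466)/2 ≈ 0.267, so 27%.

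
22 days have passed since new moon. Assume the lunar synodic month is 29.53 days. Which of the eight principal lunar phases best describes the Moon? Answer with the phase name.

θ ≈ 360° × 22/29.53 = 268°, which falls in the last quarter sector.

last quarter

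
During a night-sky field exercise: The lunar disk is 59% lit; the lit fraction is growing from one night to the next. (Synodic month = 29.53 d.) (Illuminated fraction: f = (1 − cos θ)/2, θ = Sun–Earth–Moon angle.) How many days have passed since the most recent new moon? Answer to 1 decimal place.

Invert f = (1 − cos θ)/2 to get cos θ = 1 − 2(0.59) = -0.180, hence θ₀ = arccos -0.180 = 100.4°.
The Moon is waxing (0°–180°), so θ = 100.4° directly.
At 360°/29.53 d per day, 100.4° corresponds to 8.23 days.

8.2 days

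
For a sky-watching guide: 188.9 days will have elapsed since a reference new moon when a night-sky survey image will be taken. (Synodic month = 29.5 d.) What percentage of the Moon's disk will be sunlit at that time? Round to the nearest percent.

91%

188.9/29.5 = 6.403 lunations, so 6 complete cycles and 11.90 d into the next.
Phase angle: θ = 360°·(11.90 d)/(29.5 d) = 145.2°.
cos 145.2° = (-0.821), so f = (1 − (-0.821))/2 = 0.911, so 91%.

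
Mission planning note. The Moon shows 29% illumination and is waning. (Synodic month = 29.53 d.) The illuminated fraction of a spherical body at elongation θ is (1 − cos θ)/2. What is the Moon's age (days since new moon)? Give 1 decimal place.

Invert f = (1 − cos θ)/2 to get cos θ = 1 − 2(0.29) = 0.420, hence θ₀ = arccos 0.420 = 65.2°.
Waning ⇒ past full, so θ = 360° − 65.2° = 294.8°.
At 360°/29.53 d per day, 294.8° corresponds to 24.18 days.

24.2 days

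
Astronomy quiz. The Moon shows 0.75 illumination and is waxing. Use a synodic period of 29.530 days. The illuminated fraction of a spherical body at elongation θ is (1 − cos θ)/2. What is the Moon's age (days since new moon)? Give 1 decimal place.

From f = (1 − cos θ)/2: cos θ = 1 − 2×0.75 = -0.500; arccos → 120.0°.
The Moon is waxing (0°–180°), so θ = 120.0° directly.
At 360°/29.530 d per day, 120.0° corresponds to 9.84 days.

9.8 days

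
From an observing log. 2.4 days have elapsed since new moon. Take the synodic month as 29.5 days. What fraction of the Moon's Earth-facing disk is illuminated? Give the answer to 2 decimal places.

Phase angle: θ = 360°·(2.4 d)/(29.5 d) = 29.3°.
Illuminated fraction = (1 − cos 29.3°)/2 = (1 − 0.872)/2 ≈ 0.064.

0.06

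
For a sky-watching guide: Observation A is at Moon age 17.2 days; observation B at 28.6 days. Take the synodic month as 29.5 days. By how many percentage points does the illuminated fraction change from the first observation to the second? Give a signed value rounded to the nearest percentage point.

-92 pp

First observation: θ = 360°·17.2/29.5 = 209.9°, so f = 0.933.
Second observation: θ = 349.0°, f = 0.009.
Δf = 0.009 − 0.933 = -0.924, i.e. -92 pp.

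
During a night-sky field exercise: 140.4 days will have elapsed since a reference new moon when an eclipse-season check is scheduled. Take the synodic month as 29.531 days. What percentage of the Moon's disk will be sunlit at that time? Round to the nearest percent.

140.4/29.531 = 4.754 lunations, so 4 complete cycles and 22.28 d into the next.
The Moon has covered 22.28/29.531 of its cycle, so θ ≈ 360° × 22.28/29.531 = 271.6°.
cos 271.6° = 0.027, so f = (1 − 0.027)/2 = 0.486, so 49%.

49%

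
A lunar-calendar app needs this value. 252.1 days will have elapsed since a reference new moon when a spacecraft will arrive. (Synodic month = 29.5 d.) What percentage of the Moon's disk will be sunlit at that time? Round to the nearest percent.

98%

252.1 d spans 8 complete synodic months (8 × 29.5 = 236.00 d) plus 16.10 d.
Phase angle: θ = 360°·(16.10 d)/(29.5 d) = 196.5°.
With cos θ = (-0.959), the lit fraction is (1 − (-0.959))/2 ≈ 0.979, so 98%.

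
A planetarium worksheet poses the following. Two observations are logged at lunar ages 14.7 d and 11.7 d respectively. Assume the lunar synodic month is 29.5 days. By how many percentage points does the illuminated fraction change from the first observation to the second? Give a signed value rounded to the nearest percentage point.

First observation: θ = 360°·14.7/29.5 = 179.4°, so f = 1.000.
Second observation: θ = 142.8°, f = 0.898.
Δf = 0.898 − 1.000 = -0.102, i.e. -10 pp.

-10 pp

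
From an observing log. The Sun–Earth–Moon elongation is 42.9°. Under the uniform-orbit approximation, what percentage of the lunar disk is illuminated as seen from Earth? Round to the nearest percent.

cos 42.9° = 0.733, so f = (1 − 0.733)/2 = 0.134, i.e. 13%.

13%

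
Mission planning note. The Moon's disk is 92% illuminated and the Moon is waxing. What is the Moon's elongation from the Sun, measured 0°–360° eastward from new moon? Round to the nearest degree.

147°

cos θ = 1 − 2f = -0.840, giving a principal value of 147.1°.
Before full moon the principal value applies: θ = 147.1°.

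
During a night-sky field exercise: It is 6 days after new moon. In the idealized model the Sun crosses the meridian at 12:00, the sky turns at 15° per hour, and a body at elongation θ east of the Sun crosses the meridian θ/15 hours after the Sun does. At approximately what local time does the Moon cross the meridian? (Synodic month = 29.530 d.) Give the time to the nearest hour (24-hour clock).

Phase angle: θ = 360°·(6 d)/(29.530 d) = 73.1°.
Delay after the Sun = 73.1° / (15°/h) ≈ 4.88 h.
12:00 + 4.88 h ≈ 16:53 → 17:00 to the nearest hour.

17:00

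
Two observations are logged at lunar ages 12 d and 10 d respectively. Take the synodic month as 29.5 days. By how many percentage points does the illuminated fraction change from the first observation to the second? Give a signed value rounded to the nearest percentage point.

-15 pp

First observation: θ = 360°·12/29.5 = 146.4°, so f = 0.917.
Second observation: θ = 122.0°, f = 0.765.
Δf = 0.765 − 0.917 = -0.151, i.e. -15 pp.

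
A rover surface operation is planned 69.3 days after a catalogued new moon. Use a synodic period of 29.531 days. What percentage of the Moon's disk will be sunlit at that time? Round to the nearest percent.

79%

Reduce mod P: 69.3 − 2×29.531 = 10.24 d into the current lunation.
The Moon has covered 10.24/29.531 of its cycle, so θ ≈ 360° × 10.24/29.531 = 124.8°.
cos 124.8° = (-0.571), so f = (1 − (-0.571))/2 = 0.785, so 79%.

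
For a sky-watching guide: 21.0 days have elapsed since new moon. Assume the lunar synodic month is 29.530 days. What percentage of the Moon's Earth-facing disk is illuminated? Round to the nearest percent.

Phase angle: θ = 360°·(21.0 d)/(29.530 d) = 256.0°.
cos 256.0° = (-0.242), so f = (1 − (-0.242))/2 = 0.621, so 62%.

62%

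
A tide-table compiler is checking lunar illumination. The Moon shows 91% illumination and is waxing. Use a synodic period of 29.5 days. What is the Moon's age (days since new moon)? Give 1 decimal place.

11.9 days

Invert f = (1 − cos θ)/2 to get cos θ = 1 − 2(0.91) = -0.820, hence θ₀ = arccos -0.820 = 145.1°.
Before full moon the principal value applies: θ = 145.1°.
Age = 29.5 × 145.1°/360° ≈ 11.89 days.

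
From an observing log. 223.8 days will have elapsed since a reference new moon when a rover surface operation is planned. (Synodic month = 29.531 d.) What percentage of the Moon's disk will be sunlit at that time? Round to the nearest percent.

94%

223.8 d spans 7 complete synodic months (7 × 29.531 = 206.72 d) plus 17.08 d.
The Moon has covered 17.08/29.531 of its cycle, so θ ≈ 360° × 17.08/29.531 = 208.3°.
cos 208.3° = (-0.881), so f = (1 − (-0.881))/2 = 0.940, so 94%.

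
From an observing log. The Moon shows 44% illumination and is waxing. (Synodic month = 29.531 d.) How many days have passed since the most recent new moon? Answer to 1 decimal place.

From f = (1 − cos θ)/2: cos θ = 1 − 2×0.44 = 0.120; arccos → 83.1°.
Waxing ⇒ before full, so θ = 83.1°.
At 360°/29.531 d per day, 83.1° corresponds to 6.82 days.

6.8 days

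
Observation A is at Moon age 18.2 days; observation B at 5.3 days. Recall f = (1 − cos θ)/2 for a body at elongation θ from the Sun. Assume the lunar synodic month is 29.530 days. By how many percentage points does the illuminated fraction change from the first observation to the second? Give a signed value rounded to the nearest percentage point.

-59 percentage points

θ₁ = 360° × 18.2/29.530 = 221.9°, f₁ = (1 − cos θ₁)/2 = 0.872.
θ₂ = 360° × 5.3/29.530 = 64.6°, f₂ = (1 − cos θ₂)/2 = 0.286.
Change = f₂ − f₁ = -0.587 → -59 percentage points.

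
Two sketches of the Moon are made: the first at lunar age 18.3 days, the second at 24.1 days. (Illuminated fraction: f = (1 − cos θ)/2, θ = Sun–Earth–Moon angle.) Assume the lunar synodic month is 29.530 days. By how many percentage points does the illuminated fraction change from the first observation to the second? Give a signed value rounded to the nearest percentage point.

θ₁ = 360° × 18.3/29.530 = 223.1°, f₁ = (1 − cos θ₁)/2 = 0.865.
θ₂ = 360° × 24.1/29.530 = 293.8°, f₂ = (1 − cos θ₂)/2 = 0.298.
Change = f₂ − f₁ = -0.567 → -57 percentage points.

-57 percentage points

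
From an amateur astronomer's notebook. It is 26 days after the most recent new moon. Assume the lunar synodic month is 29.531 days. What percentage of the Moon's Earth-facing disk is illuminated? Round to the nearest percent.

The Moon has covered 26/29.531 of its cycle, so θ ≈ 360° × 26/29.531 = 317.0°.
Illuminated fraction = (1 − cos 317.0°)/2 = (1 − 0.731)/2 ≈ 0.135, so 13%.

13%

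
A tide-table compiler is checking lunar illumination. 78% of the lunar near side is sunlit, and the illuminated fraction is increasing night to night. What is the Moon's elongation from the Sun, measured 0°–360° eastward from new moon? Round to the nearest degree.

Invert f = (1 − cos θ)/2 to get cos θ = 1 − 2(0.78) = -0.560, hence θ₀ = arccos -0.560 = 124.1°.
Before full moon the principal value applies: θ = 124.1°.

124°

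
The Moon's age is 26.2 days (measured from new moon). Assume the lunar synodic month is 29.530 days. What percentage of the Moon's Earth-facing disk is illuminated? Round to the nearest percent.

Elongation θ = 360° × 26.2/29.530 ≈ 319.4°.
Illuminated fraction = (1 − cos 319.4°)/2 = (1 − 0.759)/2 ≈ 0.120, so 12%.

12%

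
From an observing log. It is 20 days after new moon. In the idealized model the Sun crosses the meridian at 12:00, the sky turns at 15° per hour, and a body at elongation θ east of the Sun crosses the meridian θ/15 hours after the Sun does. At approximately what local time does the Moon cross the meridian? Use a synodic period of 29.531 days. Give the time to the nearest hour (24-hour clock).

Phase angle: θ = 360°·(20 d)/(29.531 d) = 243.8°.
Delay after the Sun = 243.8° / (15°/h) ≈ 16.25 h.
12:00 + 16.25 h ≈ 04:15 → 04:00 to the nearest hour.

04:00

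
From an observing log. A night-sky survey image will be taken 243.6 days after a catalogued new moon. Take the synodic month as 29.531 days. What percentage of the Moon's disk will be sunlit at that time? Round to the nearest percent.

243.6 d spans 8 complete synodic months (8 × 29.531 = 236.25 d) plus 7.35 d.
Elongation θ = 360° × 7.35/29.531 ≈ 89.6°.
cos 89.6° = 0.007, so f = (1 − 0.007)/2 = 0.497, so 50%.

50%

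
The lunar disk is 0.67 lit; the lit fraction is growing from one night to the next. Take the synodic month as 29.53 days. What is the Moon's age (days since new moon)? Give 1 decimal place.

Invert f = (1 − cos θ)/2 to get cos θ = 1 − 2(0.67) = -0.340, hence θ₀ = arccos -0.340 = 109.9°.
The Moon is waxing (0°–180°), so θ = 109.9° directly.
Age = 29.53 × 109.9°/360° ≈ 9.01 days.

9.0 days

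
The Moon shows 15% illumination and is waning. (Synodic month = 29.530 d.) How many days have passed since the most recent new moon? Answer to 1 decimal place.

cos θ = 1 − 2f = 0.700, giving a principal value of 45.6°.
Since the Moon is past full (waning), take the reflex angle: θ = 360° − 45.6° = 314.4°.
Age = 29.530 × 314.4°/360° ≈ 25.79 days.

25.8 days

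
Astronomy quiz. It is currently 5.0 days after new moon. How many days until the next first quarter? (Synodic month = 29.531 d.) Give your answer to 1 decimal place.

First quarter occurs at elongation 90°, i.e. at age 29.531 × 90/360 = 7.383 d.
So 2.383 days remain (7.383 − 5.0).

2.4 days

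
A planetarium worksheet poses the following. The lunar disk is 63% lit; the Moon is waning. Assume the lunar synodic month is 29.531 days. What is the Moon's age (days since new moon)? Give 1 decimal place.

20.9 days

Invert f = (1 − cos θ)/2 to get cos θ = 1 − 2(0.63) = -0.260, hence θ₀ = arccos -0.260 = 105.1°.
Since the Moon is past full (waning), take the reflex angle: θ = 360° − 105.1° = 254.9°.
Age = 29.531 × 254.9°/360° ≈ 20.91 days.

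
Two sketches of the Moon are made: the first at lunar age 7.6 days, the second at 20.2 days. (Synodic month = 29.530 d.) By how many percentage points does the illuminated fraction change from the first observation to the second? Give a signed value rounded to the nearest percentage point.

+18 percentage points

First observation: θ = 360°·7.6/29.530 = 92.7°, so f = 0.523.
Second observation: θ = 246.3°, f = 0.701.
Δf = 0.701 − 0.523 = +0.178, i.e. +18 pp.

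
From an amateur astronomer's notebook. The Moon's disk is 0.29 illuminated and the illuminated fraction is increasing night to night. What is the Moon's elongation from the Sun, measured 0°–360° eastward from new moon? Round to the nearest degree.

65°

From f = (1 − cos θ)/2: cos θ = 1 − 2×0.29 = 0.420; arccos → 65.2°.
The Moon is waxing (0°–180°), so θ = 65.2° directly.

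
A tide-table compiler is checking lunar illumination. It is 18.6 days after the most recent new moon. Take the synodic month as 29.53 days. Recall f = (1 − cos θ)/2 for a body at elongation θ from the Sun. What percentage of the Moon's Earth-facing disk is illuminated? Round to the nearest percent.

84%

Elongation θ = 360° × 18.6/29.53 ≈ 226.8°.
Illuminated fraction = (1 − cos 226.8°)/2 = (1 − (-0.685))/2 ≈ 0.843, so 84%.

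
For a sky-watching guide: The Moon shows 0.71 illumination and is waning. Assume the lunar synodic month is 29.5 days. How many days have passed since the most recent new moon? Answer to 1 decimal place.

cos θ = 1 − 2f = -0.420, giving a principal value of 114.8°.
Waning ⇒ past full, so θ = 360° − 114.8° = 245.2°.
At 360°/29.5 d per day, 245.2° corresponds to 20.09 days.

20.1 days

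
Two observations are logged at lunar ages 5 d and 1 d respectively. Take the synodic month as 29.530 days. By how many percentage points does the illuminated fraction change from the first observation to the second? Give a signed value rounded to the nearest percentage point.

First observation: θ = 360°·5/29.530 = 61.0°, so f = 0.257.
Second observation: θ = 12.2°, f = 0.011.
Δf = 0.011 − 0.257 = -0.246, i.e. -25 pp.

-25 percentage points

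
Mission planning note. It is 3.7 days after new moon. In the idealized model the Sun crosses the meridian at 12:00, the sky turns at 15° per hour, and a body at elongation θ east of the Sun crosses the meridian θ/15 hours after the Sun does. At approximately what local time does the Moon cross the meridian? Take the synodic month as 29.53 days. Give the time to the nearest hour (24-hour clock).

Phase angle: θ = 360°·(3.7 d)/(29.53 d) = 45.1°.
The Moon trails the Sun by θ/15 = 45.1/15 ≈ 3.01 hours.
12:00 + 3.01 h ≈ 15:00 → 15:00 to the nearest hour.

15:00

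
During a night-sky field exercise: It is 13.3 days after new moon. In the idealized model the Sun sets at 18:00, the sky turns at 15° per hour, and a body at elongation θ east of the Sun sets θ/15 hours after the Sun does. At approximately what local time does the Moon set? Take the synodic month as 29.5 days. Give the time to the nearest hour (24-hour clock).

The Moon has covered 13.3/29.5 of its cycle, so θ ≈ 360° × 13.3/29.5 = 162.3°.
At 15° of sky rotation per hour, 162.3° corresponds to a 10.82 h lag.
18:00 + 10.82 h ≈ 04:49 → 05:00 to the nearest hour.

05:00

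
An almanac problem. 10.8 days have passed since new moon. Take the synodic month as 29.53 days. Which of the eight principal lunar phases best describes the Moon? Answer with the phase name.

θ ≈ 360° × 10.8/29.53 = 132°, which falls in the waxing gibbous sector.

waxing gibbous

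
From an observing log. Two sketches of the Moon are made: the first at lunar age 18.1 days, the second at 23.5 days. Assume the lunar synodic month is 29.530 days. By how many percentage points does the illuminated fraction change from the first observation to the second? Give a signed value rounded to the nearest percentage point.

-52 percentage points

First observation: θ = 360°·18.1/29.530 = 220.7°, so f = 0.879.
Second observation: θ = 286.5°, f = 0.358.
Δf = 0.358 − 0.879 = -0.521, i.e. -52 pp.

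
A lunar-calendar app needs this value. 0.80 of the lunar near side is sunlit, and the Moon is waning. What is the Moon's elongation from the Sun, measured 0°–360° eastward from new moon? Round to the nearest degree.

Invert f = (1 − cos θ)/2 to get cos θ = 1 − 2(0.80) = -0.600, hence θ₀ = arccos -0.600 = 126.9°.
A waning Moon lies in 180°–360°, so θ = 360° − 126.9° = 233.1°.

233°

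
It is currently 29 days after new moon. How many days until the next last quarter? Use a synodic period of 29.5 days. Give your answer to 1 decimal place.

22.6 days

Last quarter is 0.75 of the way through the cycle: age 0.75 × 29.5 = 22.125 d.
Already past this cycle's last quarter; the next is at 22.125 + 29.5 = 51.625 d, so 51.625 − 29 = 22.625 days.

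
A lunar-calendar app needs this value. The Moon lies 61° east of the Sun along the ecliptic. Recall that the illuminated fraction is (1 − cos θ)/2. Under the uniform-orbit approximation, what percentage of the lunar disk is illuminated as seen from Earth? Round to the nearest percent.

Half-versine of 61°: (1 − 0.485)/2 = 0.258, i.e. 26%.

26%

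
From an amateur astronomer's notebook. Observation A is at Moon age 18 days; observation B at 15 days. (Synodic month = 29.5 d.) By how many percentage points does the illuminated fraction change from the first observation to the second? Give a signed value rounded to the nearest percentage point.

+11 percentage points

First observation: θ = 360°·18/29.5 = 219.7°, so f = 0.885.
Second observation: θ = 183.1°, f = 0.999.
Δf = 0.999 − 0.885 = +0.114, i.e. +11 pp.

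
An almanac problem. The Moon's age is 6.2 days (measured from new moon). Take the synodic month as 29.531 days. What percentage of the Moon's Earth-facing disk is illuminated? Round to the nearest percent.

Phase angle: θ = 360°·(6.2 d)/(29.531 d) = 75.6°.
With cos θ = 0.249, the lit fraction is (1 − 0.249)/2 ≈ 0.375, so 38%.

38%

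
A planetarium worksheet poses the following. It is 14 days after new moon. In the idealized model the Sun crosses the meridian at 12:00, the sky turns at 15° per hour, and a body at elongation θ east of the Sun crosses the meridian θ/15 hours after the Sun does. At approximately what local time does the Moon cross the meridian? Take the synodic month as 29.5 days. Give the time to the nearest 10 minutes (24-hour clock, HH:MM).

The Moon has covered 14/29.5 of its cycle, so θ ≈ 360° × 14/29.5 = 170.8°.
Delay after the Sun = 170.8° / (15°/h) ≈ 11.39 h.
12:00 + 11.390 h ≈ 23:23 → 23:20 to the nearest ten minutes.

23:20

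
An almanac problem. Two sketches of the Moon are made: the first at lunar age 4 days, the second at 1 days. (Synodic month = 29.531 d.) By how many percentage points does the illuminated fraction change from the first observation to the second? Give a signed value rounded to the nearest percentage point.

-16 pp

First observation: θ = 360°·4/29.531 = 48.8°, so f = 0.170.
Second observation: θ = 12.2°, f = 0.011.
Δf = 0.011 − 0.170 = -0.159, i.e. -16 pp.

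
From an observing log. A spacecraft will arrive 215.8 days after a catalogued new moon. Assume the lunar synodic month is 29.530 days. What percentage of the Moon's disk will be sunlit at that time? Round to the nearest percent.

68%

Reduce mod P: 215.8 − 7×29.530 = 9.09 d into the current lunation.
Phase angle: θ = 360°·(9.09 d)/(29.530 d) = 110.8°.
cos 110.8° = (-0.355), so f = (1 − (-0.355))/2 = 0.678, so 68%.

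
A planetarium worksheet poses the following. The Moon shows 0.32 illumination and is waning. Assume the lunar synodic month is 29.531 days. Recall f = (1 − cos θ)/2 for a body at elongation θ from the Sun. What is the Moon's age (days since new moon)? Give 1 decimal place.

23.9 days

From f = (1 − cos θ)/2: cos θ = 1 − 2×0.32 = 0.360; arccos → 68.9°.
Waning ⇒ past full, so θ = 360° − 68.9° = 291.1°.
At 360°/29.531 d per day, 291.1° corresponds to 23.88 days.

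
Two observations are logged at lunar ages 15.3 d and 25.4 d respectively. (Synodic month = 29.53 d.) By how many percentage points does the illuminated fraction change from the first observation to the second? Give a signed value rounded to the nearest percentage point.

-82 percentage points

θ₁ = 360° × 15.3/29.53 = 186.5°, f₁ = (1 − cos θ₁)/2 = 0.997.
θ₂ = 360° × 25.4/29.53 = 309.7°, f₂ = (1 − cos θ₂)/2 = 0.181.
Change = f₂ − f₁ = -0.816 → -82 percentage points.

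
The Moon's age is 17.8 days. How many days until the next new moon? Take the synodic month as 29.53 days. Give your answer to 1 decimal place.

11.7 days

The next new moon completes the synodic month: 29.53 − 17.8 = 11.730 days.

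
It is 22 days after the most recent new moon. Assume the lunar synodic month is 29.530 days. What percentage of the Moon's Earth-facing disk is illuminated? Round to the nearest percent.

Phase angle: θ = 360°·(22 d)/(29.530 d) = 268.2°.
cos 268.2° = (-0.031), so f = (1 − (-0.031))/2 = 0.516, so 52%.

52%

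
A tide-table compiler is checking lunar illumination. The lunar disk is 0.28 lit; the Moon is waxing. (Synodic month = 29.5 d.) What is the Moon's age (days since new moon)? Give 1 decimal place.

5.2 days

From f = (1 − cos θ)/2: cos θ = 1 − 2×0.28 = 0.440; arccos → 63.9°.
Waxing ⇒ before full, so θ = 63.9°.
At 360°/29.5 d per day, 63.9° corresponds to 5.24 days.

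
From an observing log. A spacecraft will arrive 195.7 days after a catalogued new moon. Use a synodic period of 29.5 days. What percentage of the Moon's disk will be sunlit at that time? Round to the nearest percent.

83%

195.7 d spans 6 complete synodic months (6 × 29.5 = 177.00 d) plus 18.70 d.
Elongation θ = 360° × 18.70/29.5 ≈ 228.2°.
cos 228.2° = (-0.666), so f = (1 − (-0.666))/2 = 0.833, so 83%.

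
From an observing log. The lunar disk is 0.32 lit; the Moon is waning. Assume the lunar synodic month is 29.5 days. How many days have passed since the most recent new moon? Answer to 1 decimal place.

From f = (1 − cos θ)/2: cos θ = 1 − 2×0.32 = 0.360; arccos → 68.9°.
Waning ⇒ past full, so θ = 360° − 68.9° = 291.1°.
Age = 29.5 × 291.1°/360° ≈ 23.85 days.

23.9 days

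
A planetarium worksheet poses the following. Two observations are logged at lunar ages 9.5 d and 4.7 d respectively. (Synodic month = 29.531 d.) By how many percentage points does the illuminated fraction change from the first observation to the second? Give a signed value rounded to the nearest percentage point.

θ₁ = 360° × 9.5/29.531 = 115.8°, f₁ = (1 − cos θ₁)/2 = 0.718.
θ₂ = 360° × 4.7/29.531 = 57.3°, f₂ = (1 − cos θ₂)/2 = 0.230.
Change = f₂ − f₁ = -0.488 → -49 percentage points.

-49 pp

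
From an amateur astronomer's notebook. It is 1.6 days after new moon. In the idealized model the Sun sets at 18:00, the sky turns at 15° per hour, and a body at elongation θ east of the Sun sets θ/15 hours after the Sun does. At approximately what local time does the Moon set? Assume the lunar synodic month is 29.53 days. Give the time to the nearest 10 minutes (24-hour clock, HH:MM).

19:20

Phase angle: θ = 360°·(1.6 d)/(29.53 d) = 19.5°.
At 15° of sky rotation per hour, 19.5° corresponds to a 1.30 h lag.
18:00 + 1.300 h ≈ 19:18 → 19:20 to the nearest ten minutes.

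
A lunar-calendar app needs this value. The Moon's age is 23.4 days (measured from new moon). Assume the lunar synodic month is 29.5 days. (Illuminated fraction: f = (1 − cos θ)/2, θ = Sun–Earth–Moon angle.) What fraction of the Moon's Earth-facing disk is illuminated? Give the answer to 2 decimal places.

The Moon has covered 23.4/29.5 of its cycle, so θ ≈ 360° × 23.4/29.5 = 285.6°.
cos 285.6° = 0.268, so f = (1 − 0.268)/2 = 0.366.

0.37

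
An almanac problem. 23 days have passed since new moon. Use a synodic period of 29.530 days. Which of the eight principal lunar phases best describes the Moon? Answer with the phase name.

last quarter

At 23/29.530 of the cycle, θ ≈ 280° — the last quarter range.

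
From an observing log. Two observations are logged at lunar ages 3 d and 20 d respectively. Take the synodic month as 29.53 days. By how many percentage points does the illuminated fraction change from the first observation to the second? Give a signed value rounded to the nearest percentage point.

+62 percentage points

θ₁ = 360° × 3/29.53 = 36.6°, f₁ = (1 − cos θ₁)/2 = 0.098.
θ₂ = 360° × 20/29.53 = 243.8°, f₂ = (1 − cos θ₂)/2 = 0.721.
Change = f₂ − f₁ = +0.622 → +62 percentage points.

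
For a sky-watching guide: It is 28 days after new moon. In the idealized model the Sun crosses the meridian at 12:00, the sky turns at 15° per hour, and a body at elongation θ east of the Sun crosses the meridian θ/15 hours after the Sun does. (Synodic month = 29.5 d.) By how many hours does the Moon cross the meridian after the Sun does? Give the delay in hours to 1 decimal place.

The Moon has covered 28/29.5 of its cycle, so θ ≈ 360° × 28/29.5 = 341.7°.
The Moon trails the Sun by θ/15 = 341.7/15 ≈ 22.78 hours.
So the Moon crosses the meridian 22.78 h after the Sun.

22.8 h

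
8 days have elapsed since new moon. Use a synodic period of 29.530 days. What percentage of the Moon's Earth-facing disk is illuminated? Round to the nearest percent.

57%

Phase angle: θ = 360°·(8 d)/(29.530 d) = 97.5°.
Illuminated fraction = (1 − cos 97.5°)/2 = (1 − (-0.131))/2 ≈ 0.566, so 57%.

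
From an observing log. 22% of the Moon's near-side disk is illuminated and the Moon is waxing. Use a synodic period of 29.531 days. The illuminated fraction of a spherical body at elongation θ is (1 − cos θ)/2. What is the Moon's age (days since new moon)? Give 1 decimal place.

cos θ = 1 − 2f = 0.560, giving a principal value of 55.9°.
Waxing ⇒ before full, so θ = 55.9°.
At 360°/29.531 d per day, 55.9° corresponds to 4.59 days.

4.6 days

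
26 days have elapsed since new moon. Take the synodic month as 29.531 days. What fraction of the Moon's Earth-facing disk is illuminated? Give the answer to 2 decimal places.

0.13

Phase angle: θ = 360°·(26 d)/(29.531 d) = 317.0°.
Illuminated fraction = (1 − cos 317.0°)/2 = (1 − 0.731)/2 ≈ 0.135.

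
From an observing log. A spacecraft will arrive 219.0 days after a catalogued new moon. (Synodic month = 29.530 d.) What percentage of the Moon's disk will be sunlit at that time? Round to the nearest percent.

Reduce mod P: 219.0 − 7×29.530 = 12.29 d into the current lunation.
The Moon has covered 12.29/29.530 of its cycle, so θ ≈ 360° × 12.29/29.530 = 149.8°.
With cos θ = (-0.865), the lit fraction is (1 − (-0.865))/2 ≈ 0.932, so 93%.

93%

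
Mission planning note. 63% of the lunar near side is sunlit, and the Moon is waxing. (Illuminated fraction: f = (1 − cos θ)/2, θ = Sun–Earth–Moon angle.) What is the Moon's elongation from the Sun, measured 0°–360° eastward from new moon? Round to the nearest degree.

Invert f = (1 − cos θ)/2 to get cos θ = 1 − 2(0.63) = -0.260, hence θ₀ = arccos -0.260 = 105.1°.
Waxing ⇒ before full, so θ = 105.1°.

105°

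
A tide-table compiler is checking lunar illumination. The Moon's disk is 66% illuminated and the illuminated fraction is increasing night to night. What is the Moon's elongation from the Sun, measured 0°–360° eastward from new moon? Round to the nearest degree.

109°

Invert f = (1 − cos θ)/2 to get cos θ = 1 − 2(0.66) = -0.320, hence θ₀ = arccos -0.320 = 108.7°.
The Moon is waxing (0°–180°), so θ = 108.7° directly.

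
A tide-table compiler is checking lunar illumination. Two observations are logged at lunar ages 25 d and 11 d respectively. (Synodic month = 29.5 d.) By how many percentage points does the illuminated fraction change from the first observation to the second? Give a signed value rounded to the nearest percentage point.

First observation: θ = 360°·25/29.5 = 305.1°, so f = 0.213.
Second observation: θ = 134.2°, f = 0.849.
Δf = 0.849 − 0.213 = +0.636, i.e. +64 pp.

+64 pp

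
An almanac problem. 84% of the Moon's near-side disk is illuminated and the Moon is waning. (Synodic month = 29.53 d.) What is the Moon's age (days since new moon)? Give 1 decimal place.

18.6 days

Invert f = (1 − cos θ)/2 to get cos θ = 1 − 2(0.84) = -0.680, hence θ₀ = arccos -0.680 = 132.8°.
Waning ⇒ past full, so θ = 360° − 132.8° = 227.2°.
That fraction of the synodic month is 227.2/360 × 29.53 d ≈ 18.63 d.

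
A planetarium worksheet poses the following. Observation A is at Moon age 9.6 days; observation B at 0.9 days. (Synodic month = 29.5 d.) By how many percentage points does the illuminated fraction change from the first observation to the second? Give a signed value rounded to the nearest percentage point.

-72 percentage points

First observation: θ = 360°·9.6/29.5 = 117.2°, so f = 0.728.
Second observation: θ = 11.0°, f = 0.009.
Δf = 0.009 − 0.728 = -0.719, i.e. -72 pp.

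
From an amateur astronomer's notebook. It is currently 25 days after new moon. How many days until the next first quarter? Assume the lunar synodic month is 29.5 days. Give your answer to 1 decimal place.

11.9 days

First quarter occurs at elongation 90°, i.e. at age 29.5 × 90/360 = 7.375 d.
Already past this cycle's first quarter; the next is at 7.375 + 29.5 = 36.875 d, so 36.875 − 25 = 11.875 days.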